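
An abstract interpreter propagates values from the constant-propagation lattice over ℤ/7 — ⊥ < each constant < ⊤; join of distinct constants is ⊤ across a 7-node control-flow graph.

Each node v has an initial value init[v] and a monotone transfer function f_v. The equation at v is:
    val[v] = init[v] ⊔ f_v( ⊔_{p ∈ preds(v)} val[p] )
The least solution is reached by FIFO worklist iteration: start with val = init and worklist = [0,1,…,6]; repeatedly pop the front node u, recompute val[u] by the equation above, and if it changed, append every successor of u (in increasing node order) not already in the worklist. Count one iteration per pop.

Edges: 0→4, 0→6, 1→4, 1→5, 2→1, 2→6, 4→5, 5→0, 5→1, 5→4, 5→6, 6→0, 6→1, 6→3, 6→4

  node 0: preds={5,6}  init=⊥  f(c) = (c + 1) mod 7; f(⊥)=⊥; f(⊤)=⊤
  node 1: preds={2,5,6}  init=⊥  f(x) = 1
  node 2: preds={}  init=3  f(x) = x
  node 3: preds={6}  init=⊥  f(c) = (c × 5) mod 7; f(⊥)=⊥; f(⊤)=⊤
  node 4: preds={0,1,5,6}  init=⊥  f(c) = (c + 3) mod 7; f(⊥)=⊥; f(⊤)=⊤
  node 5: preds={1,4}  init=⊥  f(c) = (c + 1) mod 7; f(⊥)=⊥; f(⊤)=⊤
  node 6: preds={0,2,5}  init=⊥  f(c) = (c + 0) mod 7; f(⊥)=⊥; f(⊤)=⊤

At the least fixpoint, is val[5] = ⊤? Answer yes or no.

Worklist (13 pops):
  #1 pop 0: in=⊥ → ⊥ (no change)
  #2 pop 1: in=3 → 1 (was ⊥); enqueue []
  #3 pop 2: in=⊥ → 3 (no change)
  #4 pop 3: in=⊥ → ⊥ (no change)
  #5 pop 4: in=1 → 4 (was ⊥); enqueue []
  #6 pop 5: in=⊤ → ⊤ (was ⊥); enqueue [0,1,4]
  #7 pop 6: in=⊤ → ⊤ (was ⊥); enqueue [3]
  #8 pop 0: in=⊤ → ⊤ (was ⊥); enqueue [6]
  #9 pop 1: in=⊤ → 1 (no change)
  #10 pop 4: in=⊤ → ⊤ (was 4); enqueue [5]
  #11 pop 3: in=⊤ → ⊤ (was ⊥); enqueue []
  #12 pop 6: in=⊤ → ⊤ (no change)
  #13 pop 5: in=⊤ → ⊤ (no change)

Fixpoint:
  val[0] = ⊤
  val[1] = 1
  val[2] = 3
  val[3] = ⊤
  val[4] = ⊤
  val[5] = ⊤
  val[6] = ⊤

yes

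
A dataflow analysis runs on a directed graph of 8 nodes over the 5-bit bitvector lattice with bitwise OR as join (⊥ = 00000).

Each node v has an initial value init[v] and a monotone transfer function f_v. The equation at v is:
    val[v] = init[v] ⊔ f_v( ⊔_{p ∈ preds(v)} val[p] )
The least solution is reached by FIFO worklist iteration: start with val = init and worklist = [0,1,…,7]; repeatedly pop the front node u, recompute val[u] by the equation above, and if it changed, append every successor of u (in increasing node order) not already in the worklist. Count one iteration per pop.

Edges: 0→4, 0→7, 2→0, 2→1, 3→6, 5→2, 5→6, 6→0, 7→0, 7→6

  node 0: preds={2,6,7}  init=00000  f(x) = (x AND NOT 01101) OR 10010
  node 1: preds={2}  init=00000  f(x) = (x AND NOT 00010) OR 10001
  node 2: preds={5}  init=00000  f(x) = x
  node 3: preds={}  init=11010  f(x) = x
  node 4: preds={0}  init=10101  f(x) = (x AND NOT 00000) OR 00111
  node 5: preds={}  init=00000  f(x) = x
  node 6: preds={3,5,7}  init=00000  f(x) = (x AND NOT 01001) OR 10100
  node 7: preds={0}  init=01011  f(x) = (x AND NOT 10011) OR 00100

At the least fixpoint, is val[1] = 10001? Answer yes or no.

Worklist (10 pops):
  #1 pop 0: in=01011 → 10010 (was 00000); enqueue []
  #2 pop 1: in=00000 → 10001 (was 00000); enqueue []
  #3 pop 2: in=00000 → 00000 (no change)
  #4 pop 3: in=00000 → 11010 (no change)
  #5 pop 4: in=10010 → 10111 (was 10101); enqueue []
  #6 pop 5: in=00000 → 00000 (no change)
  #7 pop 6: in=11011 → 10110 (was 00000); enqueue [0]
  #8 pop 7: in=10010 → 01111 (was 01011); enqueue [6]
  #9 pop 0: in=11111 → 10010 (no change)
  #10 pop 6: in=11111 → 10110 (no change)

Fixpoint:
  val[0] = 10010
  val[1] = 10001
  val[2] = 00000
  val[3] = 11010
  val[4] = 10111
  val[5] = 00000
  val[6] = 10110
  val[7] = 01111

yes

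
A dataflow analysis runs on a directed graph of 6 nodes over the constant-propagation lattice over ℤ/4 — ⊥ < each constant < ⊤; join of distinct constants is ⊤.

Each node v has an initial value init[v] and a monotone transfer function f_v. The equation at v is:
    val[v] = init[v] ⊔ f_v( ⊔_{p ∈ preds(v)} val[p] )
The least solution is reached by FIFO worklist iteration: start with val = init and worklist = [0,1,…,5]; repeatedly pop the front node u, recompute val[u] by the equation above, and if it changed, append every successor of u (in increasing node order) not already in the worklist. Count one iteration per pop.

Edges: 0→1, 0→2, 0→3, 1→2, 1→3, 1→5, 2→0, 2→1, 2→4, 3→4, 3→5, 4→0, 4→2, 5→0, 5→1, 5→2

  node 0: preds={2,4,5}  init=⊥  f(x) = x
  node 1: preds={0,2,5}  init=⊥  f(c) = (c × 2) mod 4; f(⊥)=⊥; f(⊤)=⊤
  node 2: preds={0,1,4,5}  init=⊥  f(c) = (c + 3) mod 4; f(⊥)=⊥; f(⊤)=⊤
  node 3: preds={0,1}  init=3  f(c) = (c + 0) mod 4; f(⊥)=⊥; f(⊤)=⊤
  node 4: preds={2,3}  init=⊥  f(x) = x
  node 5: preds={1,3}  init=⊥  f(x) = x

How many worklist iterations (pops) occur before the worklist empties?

Trace (19 dequeues):
  [1] u=0 | in ⊥ | out ⊥ | ==
  [2] u=1 | in ⊥ | out ⊥ | ==
  [3] u=2 | in ⊥ | out ⊥ | ==
  [4] u=3 | in ⊥ | out 3 | ==
  [5] u=4 | in 3 | out 3 | prev ⊥ | push {0,2}
  [6] u=5 | in 3 | out 3 | prev ⊥ | push {1}
  [7] u=0 | in 3 | out 3 | prev ⊥ | push {3}
  [8] u=2 | in 3 | out 2 | prev ⊥ | push {0,4}
  [9] u=1 | in ⊤ | out ⊤ | prev ⊥ | push {2,5}
  [10] u=3 | in ⊤ | out ⊤ | prev 3 | push {}
  [11] u=0 | in ⊤ | out ⊤ | prev 3 | push {1,3}
  [12] u=4 | in ⊤ | out ⊤ | prev 3 | push {0}
  [13] u=2 | in ⊤ | out ⊤ | prev 2 | push {4}
  [14] u=5 | in ⊤ | out ⊤ | prev 3 | push {2}
  [15] u=1 | in ⊤ | out ⊤ | ==
  [16] u=3 | in ⊤ | out ⊤ | ==
  [17] u=0 | in ⊤ | out ⊤ | ==
  [18] u=4 | in ⊤ | out ⊤ | ==
  [19] u=2 | in ⊤ | out ⊤ | ==

Converged values:
  [0] ⊤
  [1] ⊤
  [2] ⊤
  [3] ⊤
  [4] ⊤
  [5] ⊤

19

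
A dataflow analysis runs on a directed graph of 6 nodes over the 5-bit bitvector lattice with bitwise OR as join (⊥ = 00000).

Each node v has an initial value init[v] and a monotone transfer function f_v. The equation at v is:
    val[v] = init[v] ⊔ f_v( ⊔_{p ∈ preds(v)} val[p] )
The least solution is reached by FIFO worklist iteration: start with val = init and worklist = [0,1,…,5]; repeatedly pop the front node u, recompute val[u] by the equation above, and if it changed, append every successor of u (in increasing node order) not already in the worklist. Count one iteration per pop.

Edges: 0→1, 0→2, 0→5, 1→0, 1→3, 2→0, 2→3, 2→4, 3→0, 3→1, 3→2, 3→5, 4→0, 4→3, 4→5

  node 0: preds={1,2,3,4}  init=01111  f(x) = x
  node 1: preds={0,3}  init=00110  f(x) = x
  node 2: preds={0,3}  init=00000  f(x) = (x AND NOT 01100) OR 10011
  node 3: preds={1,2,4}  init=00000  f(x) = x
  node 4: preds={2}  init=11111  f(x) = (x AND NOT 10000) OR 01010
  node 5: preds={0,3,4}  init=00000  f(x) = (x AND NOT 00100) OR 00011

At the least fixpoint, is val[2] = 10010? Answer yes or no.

Iteration log — 9 steps:
  step 1. node 0  ⊔preds=11111  new=11111  old=01111  +wl: 
  step 2. node 1  ⊔preds=11111  new=11111  old=00110  +wl: 0
  step 3. node 2  ⊔preds=11111  new=10011  old=00000  +wl: 
  step 4. node 3  ⊔preds=11111  new=11111  old=00000  +wl: 1,2
  step 5. node 4  ⊔preds=10011  new=11111  stable
  step 6. node 5  ⊔preds=11111  new=11011  old=00000  +wl: 
  step 7. node 0  ⊔preds=11111  new=11111  stable
  step 8. node 1  ⊔preds=11111  new=11111  stable
  step 9. node 2  ⊔preds=11111  new=10011  stable

Least fixpoint reached:
  node 0: 11111
  node 1: 11111
  node 2: 10011
  node 3: 11111
  node 4: 11111
  node 5: 11011

no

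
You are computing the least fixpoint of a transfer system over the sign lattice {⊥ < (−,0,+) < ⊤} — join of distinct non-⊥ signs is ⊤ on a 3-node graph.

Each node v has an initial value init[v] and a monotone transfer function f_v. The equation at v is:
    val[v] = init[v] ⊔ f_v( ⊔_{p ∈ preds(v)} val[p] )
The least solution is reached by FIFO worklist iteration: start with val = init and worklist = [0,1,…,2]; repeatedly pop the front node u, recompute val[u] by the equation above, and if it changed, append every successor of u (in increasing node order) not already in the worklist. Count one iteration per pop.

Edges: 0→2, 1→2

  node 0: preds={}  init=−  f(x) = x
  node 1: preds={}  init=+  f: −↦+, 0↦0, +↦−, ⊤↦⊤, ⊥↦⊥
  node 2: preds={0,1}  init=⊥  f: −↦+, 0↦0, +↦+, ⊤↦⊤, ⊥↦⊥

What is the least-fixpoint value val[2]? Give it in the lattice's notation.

⊤

Iteration log — 3 steps:
  step 1. node 0  ⊔preds=⊥  new=−  stable
  step 2. node 1  ⊔preds=⊥  new=+  stable
  step 3. node 2  ⊔preds=⊤  new=⊤  old=⊥  +wl: 

Least fixpoint reached:
  node 0: −
  node 1: +
  node 2: ⊤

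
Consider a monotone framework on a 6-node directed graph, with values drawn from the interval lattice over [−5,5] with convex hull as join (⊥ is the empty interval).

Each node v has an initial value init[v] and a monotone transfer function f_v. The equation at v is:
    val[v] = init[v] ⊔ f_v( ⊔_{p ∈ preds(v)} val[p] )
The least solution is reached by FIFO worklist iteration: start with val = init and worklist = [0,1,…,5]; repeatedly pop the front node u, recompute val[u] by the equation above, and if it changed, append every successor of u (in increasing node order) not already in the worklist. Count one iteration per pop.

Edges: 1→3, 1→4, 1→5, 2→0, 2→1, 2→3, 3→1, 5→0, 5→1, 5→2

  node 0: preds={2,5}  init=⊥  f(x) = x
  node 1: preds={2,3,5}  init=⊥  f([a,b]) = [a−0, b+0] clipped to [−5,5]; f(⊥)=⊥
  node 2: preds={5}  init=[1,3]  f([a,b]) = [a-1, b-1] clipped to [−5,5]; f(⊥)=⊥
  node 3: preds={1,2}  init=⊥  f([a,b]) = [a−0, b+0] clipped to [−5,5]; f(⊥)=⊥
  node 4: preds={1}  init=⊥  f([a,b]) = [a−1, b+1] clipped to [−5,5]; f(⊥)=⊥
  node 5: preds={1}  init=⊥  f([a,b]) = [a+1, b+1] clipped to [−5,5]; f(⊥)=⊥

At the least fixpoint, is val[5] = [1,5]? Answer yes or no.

no

Trace (20 dequeues):
  [1] u=0 | in [1,3] | out [1,3] | prev ⊥ | push {}
  [2] u=1 | in [1,3] | out [1,3] | prev ⊥ | push {}
  [3] u=2 | in ⊥ | out [1,3] | ==
  [4] u=3 | in [1,3] | out [1,3] | prev ⊥ | push {1}
  [5] u=4 | in [1,3] | out [0,4] | prev ⊥ | push {}
  [6] u=5 | in [1,3] | out [2,4] | prev ⊥ | push {0,2}
  [7] u=1 | in [1,4] | out [1,4] | prev [1,3] | push {3,4,5}
  [8] u=0 | in [1,4] | out [1,4] | prev [1,3] | push {}
  [9] u=2 | in [2,4] | out [1,3] | ==
  [10] u=3 | in [1,4] | out [1,4] | prev [1,3] | push {1}
  [11] u=4 | in [1,4] | out [0,5] | prev [0,4] | push {}
  [12] u=5 | in [1,4] | out [2,5] | prev [2,4] | push {0,2}
  [13] u=1 | in [1,5] | out [1,5] | prev [1,4] | push {3,4,5}
  [14] u=0 | in [1,5] | out [1,5] | prev [1,4] | push {}
  [15] u=2 | in [2,5] | out [1,4] | prev [1,3] | push {0,1}
  [16] u=3 | in [1,5] | out [1,5] | prev [1,4] | push {}
  [17] u=4 | in [1,5] | out [0,5] | ==
  [18] u=5 | in [1,5] | out [2,5] | ==
  [19] u=0 | in [1,5] | out [1,5] | ==
  [20] u=1 | in [1,5] | out [1,5] | ==

Converged values:
  [0] [1,5]
  [1] [1,5]
  [2] [1,4]
  [3] [1,5]
  [4] [0,5]
  [5] [2,5]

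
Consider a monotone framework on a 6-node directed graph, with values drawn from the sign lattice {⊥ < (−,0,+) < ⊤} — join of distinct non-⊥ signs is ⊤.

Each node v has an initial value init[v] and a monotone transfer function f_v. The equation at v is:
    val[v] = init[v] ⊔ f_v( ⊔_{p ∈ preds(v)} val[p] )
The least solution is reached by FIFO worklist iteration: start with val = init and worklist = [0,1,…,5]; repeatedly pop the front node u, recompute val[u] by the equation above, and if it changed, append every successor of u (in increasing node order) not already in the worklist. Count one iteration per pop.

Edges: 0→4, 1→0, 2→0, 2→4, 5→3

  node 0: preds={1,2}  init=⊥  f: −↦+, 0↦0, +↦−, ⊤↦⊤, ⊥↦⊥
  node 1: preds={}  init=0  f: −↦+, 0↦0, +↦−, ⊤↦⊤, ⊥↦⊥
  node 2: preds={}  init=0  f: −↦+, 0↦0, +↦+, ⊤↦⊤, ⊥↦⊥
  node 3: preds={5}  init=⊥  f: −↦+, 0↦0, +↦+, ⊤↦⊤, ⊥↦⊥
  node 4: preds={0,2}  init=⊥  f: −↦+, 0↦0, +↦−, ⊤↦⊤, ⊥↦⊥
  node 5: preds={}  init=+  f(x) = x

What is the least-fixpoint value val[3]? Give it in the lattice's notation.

Trace (6 dequeues):
  [1] u=0 | in 0 | out 0 | prev ⊥ | push {}
  [2] u=1 | in ⊥ | out 0 | ==
  [3] u=2 | in ⊥ | out 0 | ==
  [4] u=3 | in + | out + | prev ⊥ | push {}
  [5] u=4 | in 0 | out 0 | prev ⊥ | push {}
  [6] u=5 | in ⊥ | out + | ==

Converged values:
  [0] 0
  [1] 0
  [2] 0
  [3] +
  [4] 0
  [5] +

+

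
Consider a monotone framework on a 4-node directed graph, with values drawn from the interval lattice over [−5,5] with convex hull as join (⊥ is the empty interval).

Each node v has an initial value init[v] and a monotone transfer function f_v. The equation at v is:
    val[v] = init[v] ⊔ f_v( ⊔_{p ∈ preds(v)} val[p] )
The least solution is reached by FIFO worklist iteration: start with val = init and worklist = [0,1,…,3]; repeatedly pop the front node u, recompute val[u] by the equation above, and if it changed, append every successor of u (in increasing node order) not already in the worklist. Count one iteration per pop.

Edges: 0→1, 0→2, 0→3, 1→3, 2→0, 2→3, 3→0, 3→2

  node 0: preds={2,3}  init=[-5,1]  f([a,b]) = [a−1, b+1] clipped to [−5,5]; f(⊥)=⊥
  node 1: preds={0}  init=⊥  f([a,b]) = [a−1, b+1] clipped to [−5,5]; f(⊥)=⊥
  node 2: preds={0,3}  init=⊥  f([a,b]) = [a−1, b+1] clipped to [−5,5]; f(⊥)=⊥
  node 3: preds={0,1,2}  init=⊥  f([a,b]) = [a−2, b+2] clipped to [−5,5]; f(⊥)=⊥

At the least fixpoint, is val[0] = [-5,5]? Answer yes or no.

yes

Iteration log — 10 steps:
  step 1. node 0  ⊔preds=⊥  new=[-5,1]  stable
  step 2. node 1  ⊔preds=[-5,1]  new=[-5,2]  old=⊥  +wl: 
  step 3. node 2  ⊔preds=[-5,1]  new=[-5,2]  old=⊥  +wl: 0
  step 4. node 3  ⊔preds=[-5,2]  new=[-5,4]  old=⊥  +wl: 2
  step 5. node 0  ⊔preds=[-5,4]  new=[-5,5]  old=[-5,1]  +wl: 1,3
  step 6. node 2  ⊔preds=[-5,5]  new=[-5,5]  old=[-5,2]  +wl: 0
  step 7. node 1  ⊔preds=[-5,5]  new=[-5,5]  old=[-5,2]  +wl: 
  step 8. node 3  ⊔preds=[-5,5]  new=[-5,5]  old=[-5,4]  +wl: 2
  step 9. node 0  ⊔preds=[-5,5]  new=[-5,5]  stable
  step 10. node 2  ⊔preds=[-5,5]  new=[-5,5]  stable

Least fixpoint reached:
  node 0: [-5,5]
  node 1: [-5,5]
  node 2: [-5,5]
  node 3: [-5,5]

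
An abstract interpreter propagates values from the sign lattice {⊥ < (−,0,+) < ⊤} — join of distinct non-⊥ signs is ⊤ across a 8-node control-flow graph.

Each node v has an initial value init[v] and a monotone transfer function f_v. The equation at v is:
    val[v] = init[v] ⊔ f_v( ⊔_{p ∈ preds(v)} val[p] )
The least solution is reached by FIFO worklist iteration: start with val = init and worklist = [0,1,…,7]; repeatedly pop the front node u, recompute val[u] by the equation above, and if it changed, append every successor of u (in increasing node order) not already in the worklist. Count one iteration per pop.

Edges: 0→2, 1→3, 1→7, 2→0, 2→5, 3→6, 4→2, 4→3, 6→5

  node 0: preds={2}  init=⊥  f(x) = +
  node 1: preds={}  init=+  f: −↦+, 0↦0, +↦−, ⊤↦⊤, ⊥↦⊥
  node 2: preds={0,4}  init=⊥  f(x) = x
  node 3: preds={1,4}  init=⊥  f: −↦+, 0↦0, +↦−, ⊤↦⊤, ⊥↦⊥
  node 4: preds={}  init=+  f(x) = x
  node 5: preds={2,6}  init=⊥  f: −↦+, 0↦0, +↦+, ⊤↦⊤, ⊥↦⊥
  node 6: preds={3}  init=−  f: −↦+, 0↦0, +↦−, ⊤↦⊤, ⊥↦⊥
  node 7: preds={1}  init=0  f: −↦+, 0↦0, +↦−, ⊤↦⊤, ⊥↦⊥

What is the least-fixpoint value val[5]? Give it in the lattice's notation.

Iteration log — 10 steps:
  step 1. node 0  ⊔preds=⊥  new=+  old=⊥  +wl: 
  step 2. node 1  ⊔preds=⊥  new=+  stable
  step 3. node 2  ⊔preds=+  new=+  old=⊥  +wl: 0
  step 4. node 3  ⊔preds=+  new=−  old=⊥  +wl: 
  step 5. node 4  ⊔preds=⊥  new=+  stable
  step 6. node 5  ⊔preds=⊤  new=⊤  old=⊥  +wl: 
  step 7. node 6  ⊔preds=−  new=⊤  old=−  +wl: 5
  step 8. node 7  ⊔preds=+  new=⊤  old=0  +wl: 
  step 9. node 0  ⊔preds=+  new=+  stable
  step 10. node 5  ⊔preds=⊤  new=⊤  stable

Least fixpoint reached:
  node 0: +
  node 1: +
  node 2: +
  node 3: −
  node 4: +
  node 5: ⊤
  node 6: ⊤
  node 7: ⊤

⊤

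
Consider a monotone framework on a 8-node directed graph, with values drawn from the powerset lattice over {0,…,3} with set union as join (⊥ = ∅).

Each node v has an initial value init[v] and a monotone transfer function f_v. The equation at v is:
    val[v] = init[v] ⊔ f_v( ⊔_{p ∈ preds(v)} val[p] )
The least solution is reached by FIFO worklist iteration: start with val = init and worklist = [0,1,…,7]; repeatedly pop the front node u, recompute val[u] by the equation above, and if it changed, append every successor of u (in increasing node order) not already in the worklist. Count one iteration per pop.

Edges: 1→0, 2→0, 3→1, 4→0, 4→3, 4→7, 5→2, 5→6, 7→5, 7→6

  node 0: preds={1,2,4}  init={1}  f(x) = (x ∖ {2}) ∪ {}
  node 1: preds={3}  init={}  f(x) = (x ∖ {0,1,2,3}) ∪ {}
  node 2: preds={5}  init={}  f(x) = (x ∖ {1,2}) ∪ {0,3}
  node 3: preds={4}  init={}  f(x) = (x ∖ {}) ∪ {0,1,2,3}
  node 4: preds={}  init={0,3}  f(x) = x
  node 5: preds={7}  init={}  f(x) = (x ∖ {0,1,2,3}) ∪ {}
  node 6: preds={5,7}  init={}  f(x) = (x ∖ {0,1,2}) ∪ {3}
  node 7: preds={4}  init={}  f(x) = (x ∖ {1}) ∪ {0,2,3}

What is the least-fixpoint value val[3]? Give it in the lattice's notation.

{0,1,2,3}

Iteration log — 12 steps:
  step 1. node 0  ⊔preds={0,3}  new={0,1,3}  old={1}  +wl: 
  step 2. node 1  ⊔preds={}  new={}  stable
  step 3. node 2  ⊔preds={}  new={0,3}  old={}  +wl: 0
  step 4. node 3  ⊔preds={0,3}  new={0,1,2,3}  old={}  +wl: 1
  step 5. node 4  ⊔preds={}  new={0,3}  stable
  step 6. node 5  ⊔preds={}  new={}  stable
  step 7. node 6  ⊔preds={}  new={3}  old={}  +wl: 
  step 8. node 7  ⊔preds={0,3}  new={0,2,3}  old={}  +wl: 5,6
  step 9. node 0  ⊔preds={0,3}  new={0,1,3}  stable
  step 10. node 1  ⊔preds={0,1,2,3}  new={}  stable
  step 11. node 5  ⊔preds={0,2,3}  new={}  stable
  step 12. node 6  ⊔preds={0,2,3}  new={3}  stable

Least fixpoint reached:
  node 0: {0,1,3}
  node 1: {}
  node 2: {0,3}
  node 3: {0,1,2,3}
  node 4: {0,3}
  node 5: {}
  node 6: {3}
  node 7: {0,2,3}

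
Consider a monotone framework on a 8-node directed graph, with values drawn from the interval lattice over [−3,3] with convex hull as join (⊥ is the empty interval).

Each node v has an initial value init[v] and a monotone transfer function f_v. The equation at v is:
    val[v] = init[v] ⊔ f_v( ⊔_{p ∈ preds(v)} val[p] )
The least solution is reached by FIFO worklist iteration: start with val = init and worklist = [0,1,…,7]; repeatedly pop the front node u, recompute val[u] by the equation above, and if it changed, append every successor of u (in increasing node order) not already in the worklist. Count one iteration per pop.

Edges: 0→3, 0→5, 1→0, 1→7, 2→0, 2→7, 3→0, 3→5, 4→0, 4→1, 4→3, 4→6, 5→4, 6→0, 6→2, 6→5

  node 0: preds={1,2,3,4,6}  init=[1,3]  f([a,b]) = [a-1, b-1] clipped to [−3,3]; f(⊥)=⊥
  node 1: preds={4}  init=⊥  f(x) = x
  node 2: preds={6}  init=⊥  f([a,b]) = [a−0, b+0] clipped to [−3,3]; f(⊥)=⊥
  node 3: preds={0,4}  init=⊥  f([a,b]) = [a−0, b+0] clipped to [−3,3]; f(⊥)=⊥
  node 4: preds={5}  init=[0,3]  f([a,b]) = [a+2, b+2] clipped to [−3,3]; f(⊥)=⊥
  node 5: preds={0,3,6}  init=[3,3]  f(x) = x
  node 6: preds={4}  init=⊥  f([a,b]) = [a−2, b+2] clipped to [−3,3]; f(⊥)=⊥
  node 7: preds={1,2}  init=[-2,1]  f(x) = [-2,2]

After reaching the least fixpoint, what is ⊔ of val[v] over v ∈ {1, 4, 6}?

[-3,3]

Trace (27 dequeues):
  [1] u=0 | in [0,3] | out [-1,3] | prev [1,3] | push {}
  [2] u=1 | in [0,3] | out [0,3] | prev ⊥ | push {0}
  [3] u=2 | in ⊥ | out ⊥ | ==
  [4] u=3 | in [-1,3] | out [-1,3] | prev ⊥ | push {}
  [5] u=4 | in [3,3] | out [0,3] | ==
  [6] u=5 | in [-1,3] | out [-1,3] | prev [3,3] | push {4}
  [7] u=6 | in [0,3] | out [-2,3] | prev ⊥ | push {2,5}
  [8] u=7 | in [0,3] | out [-2,2] | prev [-2,1] | push {}
  [9] u=0 | in [-2,3] | out [-3,3] | prev [-1,3] | push {3}
  [10] u=4 | in [-1,3] | out [0,3] | ==
  [11] u=2 | in [-2,3] | out [-2,3] | prev ⊥ | push {0,7}
  [12] u=5 | in [-3,3] | out [-3,3] | prev [-1,3] | push {4}
  [13] u=3 | in [-3,3] | out [-3,3] | prev [-1,3] | push {5}
  [14] u=0 | in [-3,3] | out [-3,3] | ==
  [15] u=7 | in [-2,3] | out [-2,2] | ==
  [16] u=4 | in [-3,3] | out [-1,3] | prev [0,3] | push {0,1,3,6}
  [17] u=5 | in [-3,3] | out [-3,3] | ==
  [18] u=0 | in [-3,3] | out [-3,3] | ==
  [19] u=1 | in [-1,3] | out [-1,3] | prev [0,3] | push {0,7}
  [20] u=3 | in [-3,3] | out [-3,3] | ==
  [21] u=6 | in [-1,3] | out [-3,3] | prev [-2,3] | push {2,5}
  [22] u=0 | in [-3,3] | out [-3,3] | ==
  [23] u=7 | in [-2,3] | out [-2,2] | ==
  [24] u=2 | in [-3,3] | out [-3,3] | prev [-2,3] | push {0,7}
  [25] u=5 | in [-3,3] | out [-3,3] | ==
  [26] u=0 | in [-3,3] | out [-3,3] | ==
  [27] u=7 | in [-3,3] | out [-2,2] | ==

Converged values:
  [0] [-3,3]
  [1] [-1,3]
  [2] [-3,3]
  [3] [-3,3]
  [4] [-1,3]
  [5] [-3,3]
  [6] [-3,3]
  [7] [-2,2]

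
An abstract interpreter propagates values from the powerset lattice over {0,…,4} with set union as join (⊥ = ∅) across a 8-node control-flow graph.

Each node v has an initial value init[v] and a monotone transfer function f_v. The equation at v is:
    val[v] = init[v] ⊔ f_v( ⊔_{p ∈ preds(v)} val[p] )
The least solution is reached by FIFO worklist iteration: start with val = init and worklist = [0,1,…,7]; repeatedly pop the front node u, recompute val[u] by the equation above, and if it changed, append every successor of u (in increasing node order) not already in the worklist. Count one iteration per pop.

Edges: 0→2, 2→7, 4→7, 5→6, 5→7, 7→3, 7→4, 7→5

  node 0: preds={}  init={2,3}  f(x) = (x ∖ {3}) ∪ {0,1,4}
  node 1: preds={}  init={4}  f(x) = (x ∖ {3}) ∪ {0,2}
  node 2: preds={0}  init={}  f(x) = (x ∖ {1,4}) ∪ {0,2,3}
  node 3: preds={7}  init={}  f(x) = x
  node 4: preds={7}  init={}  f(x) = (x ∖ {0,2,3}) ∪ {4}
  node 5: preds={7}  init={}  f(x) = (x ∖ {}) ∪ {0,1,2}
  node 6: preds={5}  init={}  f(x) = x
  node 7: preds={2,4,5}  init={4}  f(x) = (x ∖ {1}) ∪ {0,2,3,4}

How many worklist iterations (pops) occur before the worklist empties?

13

Iteration log — 13 steps:
  step 1. node 0  ⊔preds={}  new={0,1,2,3,4}  old={2,3}  +wl: 
  step 2. node 1  ⊔preds={}  new={0,2,4}  old={4}  +wl: 
  step 3. node 2  ⊔preds={0,1,2,3,4}  new={0,2,3}  old={}  +wl: 
  step 4. node 3  ⊔preds={4}  new={4}  old={}  +wl: 
  step 5. node 4  ⊔preds={4}  new={4}  old={}  +wl: 
  step 6. node 5  ⊔preds={4}  new={0,1,2,4}  old={}  +wl: 
  step 7. node 6  ⊔preds={0,1,2,4}  new={0,1,2,4}  old={}  +wl: 
  step 8. node 7  ⊔preds={0,1,2,3,4}  new={0,2,3,4}  old={4}  +wl: 3,4,5
  step 9. node 3  ⊔preds={0,2,3,4}  new={0,2,3,4}  old={4}  +wl: 
  step 10. node 4  ⊔preds={0,2,3,4}  new={4}  stable
  step 11. node 5  ⊔preds={0,2,3,4}  new={0,1,2,3,4}  old={0,1,2,4}  +wl: 6,7
  step 12. node 6  ⊔preds={0,1,2,3,4}  new={0,1,2,3,4}  old={0,1,2,4}  +wl: 
  step 13. node 7  ⊔preds={0,1,2,3,4}  new={0,2,3,4}  stable

Least fixpoint reached:
  node 0: {0,1,2,3,4}
  node 1: {0,2,4}
  node 2: {0,2,3}
  node 3: {0,2,3,4}
  node 4: {4}
  node 5: {0,1,2,3,4}
  node 6: {0,1,2,3,4}
  node 7: {0,2,3,4}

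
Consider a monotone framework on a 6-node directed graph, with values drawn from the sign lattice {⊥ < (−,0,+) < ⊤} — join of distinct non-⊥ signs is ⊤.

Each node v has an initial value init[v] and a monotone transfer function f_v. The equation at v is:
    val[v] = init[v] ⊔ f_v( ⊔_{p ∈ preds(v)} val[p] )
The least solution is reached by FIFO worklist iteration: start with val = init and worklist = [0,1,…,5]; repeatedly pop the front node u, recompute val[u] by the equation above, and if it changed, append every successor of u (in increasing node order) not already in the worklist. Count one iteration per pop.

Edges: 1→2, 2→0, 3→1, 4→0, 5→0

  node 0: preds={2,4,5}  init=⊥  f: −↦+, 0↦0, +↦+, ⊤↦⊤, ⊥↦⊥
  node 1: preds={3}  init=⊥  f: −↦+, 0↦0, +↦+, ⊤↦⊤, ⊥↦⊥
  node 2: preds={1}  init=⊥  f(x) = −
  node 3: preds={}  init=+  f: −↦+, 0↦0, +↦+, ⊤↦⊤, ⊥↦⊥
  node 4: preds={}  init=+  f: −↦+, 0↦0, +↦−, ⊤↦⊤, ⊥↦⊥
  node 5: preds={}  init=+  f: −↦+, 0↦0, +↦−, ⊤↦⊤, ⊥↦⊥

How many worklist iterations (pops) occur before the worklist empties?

7

Trace (7 dequeues):
  [1] u=0 | in + | out + | prev ⊥ | push {}
  [2] u=1 | in + | out + | prev ⊥ | push {}
  [3] u=2 | in + | out − | prev ⊥ | push {0}
  [4] u=3 | in ⊥ | out + | ==
  [5] u=4 | in ⊥ | out + | ==
  [6] u=5 | in ⊥ | out + | ==
  [7] u=0 | in ⊤ | out ⊤ | prev + | push {}

Converged values:
  [0] ⊤
  [1] +
  [2] −
  [3] +
  [4] +
  [5] +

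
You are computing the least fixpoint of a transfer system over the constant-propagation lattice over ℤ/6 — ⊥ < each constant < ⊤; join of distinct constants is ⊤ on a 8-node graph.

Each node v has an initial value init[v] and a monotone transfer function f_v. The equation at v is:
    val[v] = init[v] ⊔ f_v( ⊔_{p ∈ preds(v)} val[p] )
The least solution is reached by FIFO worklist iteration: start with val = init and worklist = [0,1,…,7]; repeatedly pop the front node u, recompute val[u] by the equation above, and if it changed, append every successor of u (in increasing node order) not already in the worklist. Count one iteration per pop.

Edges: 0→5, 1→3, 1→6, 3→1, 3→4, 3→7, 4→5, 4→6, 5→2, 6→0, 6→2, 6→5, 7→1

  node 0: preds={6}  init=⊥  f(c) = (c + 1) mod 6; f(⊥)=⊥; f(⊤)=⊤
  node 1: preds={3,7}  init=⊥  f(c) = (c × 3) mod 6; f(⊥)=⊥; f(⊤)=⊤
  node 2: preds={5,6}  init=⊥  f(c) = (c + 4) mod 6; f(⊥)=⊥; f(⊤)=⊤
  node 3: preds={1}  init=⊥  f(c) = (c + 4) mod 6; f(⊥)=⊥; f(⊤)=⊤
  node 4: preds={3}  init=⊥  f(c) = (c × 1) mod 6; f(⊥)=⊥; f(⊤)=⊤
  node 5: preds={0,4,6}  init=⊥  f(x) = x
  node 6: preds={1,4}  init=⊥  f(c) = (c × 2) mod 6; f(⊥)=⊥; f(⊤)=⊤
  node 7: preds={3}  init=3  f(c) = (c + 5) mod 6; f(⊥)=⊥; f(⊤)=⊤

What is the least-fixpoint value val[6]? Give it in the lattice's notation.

⊤

Trace (20 dequeues):
  [1] u=0 | in ⊥ | out ⊥ | ==
  [2] u=1 | in 3 | out 3 | prev ⊥ | push {}
  [3] u=2 | in ⊥ | out ⊥ | ==
  [4] u=3 | in 3 | out 1 | prev ⊥ | push {1}
  [5] u=4 | in 1 | out 1 | prev ⊥ | push {}
  [6] u=5 | in 1 | out 1 | prev ⊥ | push {2}
  [7] u=6 | in ⊤ | out ⊤ | prev ⊥ | push {0,5}
  [8] u=7 | in 1 | out ⊤ | prev 3 | push {}
  [9] u=1 | in ⊤ | out ⊤ | prev 3 | push {3,6}
  [10] u=2 | in ⊤ | out ⊤ | prev ⊥ | push {}
  [11] u=0 | in ⊤ | out ⊤ | prev ⊥ | push {}
  [12] u=5 | in ⊤ | out ⊤ | prev 1 | push {2}
  [13] u=3 | in ⊤ | out ⊤ | prev 1 | push {1,4,7}
  [14] u=6 | in ⊤ | out ⊤ | ==
  [15] u=2 | in ⊤ | out ⊤ | ==
  [16] u=1 | in ⊤ | out ⊤ | ==
  [17] u=4 | in ⊤ | out ⊤ | prev 1 | push {5,6}
  [18] u=7 | in ⊤ | out ⊤ | ==
  [19] u=5 | in ⊤ | out ⊤ | ==
  [20] u=6 | in ⊤ | out ⊤ | ==

Converged values:
  [0] ⊤
  [1] ⊤
  [2] ⊤
  [3] ⊤
  [4] ⊤
  [5] ⊤
  [6] ⊤
  [7] ⊤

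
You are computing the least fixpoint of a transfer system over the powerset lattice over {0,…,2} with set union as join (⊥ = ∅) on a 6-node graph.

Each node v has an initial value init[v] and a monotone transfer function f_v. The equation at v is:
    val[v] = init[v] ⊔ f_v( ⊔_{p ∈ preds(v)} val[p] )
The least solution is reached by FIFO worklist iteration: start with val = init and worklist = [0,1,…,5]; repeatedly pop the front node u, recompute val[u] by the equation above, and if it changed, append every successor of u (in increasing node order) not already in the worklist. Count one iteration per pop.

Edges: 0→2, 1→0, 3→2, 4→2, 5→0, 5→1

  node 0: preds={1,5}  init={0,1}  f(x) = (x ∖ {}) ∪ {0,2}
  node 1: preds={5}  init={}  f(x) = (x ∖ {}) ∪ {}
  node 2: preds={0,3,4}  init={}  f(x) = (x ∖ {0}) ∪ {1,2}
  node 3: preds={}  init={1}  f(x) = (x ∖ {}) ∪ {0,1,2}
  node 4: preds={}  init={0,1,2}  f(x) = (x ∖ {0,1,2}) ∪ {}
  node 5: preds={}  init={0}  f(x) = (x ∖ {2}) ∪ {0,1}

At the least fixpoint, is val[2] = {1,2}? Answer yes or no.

yes

Worklist (10 pops):
  #1 pop 0: in={0} → {0,1,2} (was {0,1}); enqueue []
  #2 pop 1: in={0} → {0} (was {}); enqueue [0]
  #3 pop 2: in={0,1,2} → {1,2} (was {}); enqueue []
  #4 pop 3: in={} → {0,1,2} (was {1}); enqueue [2]
  #5 pop 4: in={} → {0,1,2} (no change)
  #6 pop 5: in={} → {0,1} (was {0}); enqueue [1]
  #7 pop 0: in={0,1} → {0,1,2} (no change)
  #8 pop 2: in={0,1,2} → {1,2} (no change)
  #9 pop 1: in={0,1} → {0,1} (was {0}); enqueue [0]
  #10 pop 0: in={0,1} → {0,1,2} (no change)

Fixpoint:
  val[0] = {0,1,2}
  val[1] = {0,1}
  val[2] = {1,2}
  val[3] = {0,1,2}
  val[4] = {0,1,2}
  val[5] = {0,1}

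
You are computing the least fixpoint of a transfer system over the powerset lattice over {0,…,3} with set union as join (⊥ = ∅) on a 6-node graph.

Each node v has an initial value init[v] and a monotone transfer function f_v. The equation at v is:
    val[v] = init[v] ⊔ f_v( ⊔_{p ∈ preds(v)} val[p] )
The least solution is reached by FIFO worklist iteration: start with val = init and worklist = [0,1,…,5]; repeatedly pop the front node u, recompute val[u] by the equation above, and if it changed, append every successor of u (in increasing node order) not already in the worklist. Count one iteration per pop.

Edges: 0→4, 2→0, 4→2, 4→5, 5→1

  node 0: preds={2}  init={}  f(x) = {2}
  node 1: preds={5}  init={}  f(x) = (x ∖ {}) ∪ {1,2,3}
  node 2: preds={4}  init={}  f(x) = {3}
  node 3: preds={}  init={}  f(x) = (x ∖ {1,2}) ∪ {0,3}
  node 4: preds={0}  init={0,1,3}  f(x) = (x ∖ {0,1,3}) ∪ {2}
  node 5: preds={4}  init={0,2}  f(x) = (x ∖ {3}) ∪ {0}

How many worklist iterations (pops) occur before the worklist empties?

9

Worklist (9 pops):
  #1 pop 0: in={} → {2} (was {}); enqueue []
  #2 pop 1: in={0,2} → {0,1,2,3} (was {}); enqueue []
  #3 pop 2: in={0,1,3} → {3} (was {}); enqueue [0]
  #4 pop 3: in={} → {0,3} (was {}); enqueue []
  #5 pop 4: in={2} → {0,1,2,3} (was {0,1,3}); enqueue [2]
  #6 pop 5: in={0,1,2,3} → {0,1,2} (was {0,2}); enqueue [1]
  #7 pop 0: in={3} → {2} (no change)
  #8 pop 2: in={0,1,2,3} → {3} (no change)
  #9 pop 1: in={0,1,2} → {0,1,2,3} (no change)

Fixpoint:
  val[0] = {2}
  val[1] = {0,1,2,3}
  val[2] = {3}
  val[3] = {0,3}
  val[4] = {0,1,2,3}
  val[5] = {0,1,2}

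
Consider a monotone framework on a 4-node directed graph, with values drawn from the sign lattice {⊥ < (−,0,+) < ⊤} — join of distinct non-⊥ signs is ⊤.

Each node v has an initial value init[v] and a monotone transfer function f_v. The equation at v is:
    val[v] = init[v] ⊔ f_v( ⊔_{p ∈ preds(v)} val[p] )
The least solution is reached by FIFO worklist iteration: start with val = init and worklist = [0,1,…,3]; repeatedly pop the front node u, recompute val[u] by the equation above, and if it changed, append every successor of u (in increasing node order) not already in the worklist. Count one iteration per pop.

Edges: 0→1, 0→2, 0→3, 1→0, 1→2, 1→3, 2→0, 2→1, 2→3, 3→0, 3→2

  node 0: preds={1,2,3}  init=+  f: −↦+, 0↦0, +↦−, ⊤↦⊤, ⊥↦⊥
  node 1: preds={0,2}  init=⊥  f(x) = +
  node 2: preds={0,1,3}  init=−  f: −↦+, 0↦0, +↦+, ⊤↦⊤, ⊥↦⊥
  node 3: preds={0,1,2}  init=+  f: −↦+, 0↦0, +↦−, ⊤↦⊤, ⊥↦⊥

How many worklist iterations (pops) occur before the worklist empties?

Iteration log — 7 steps:
  step 1. node 0  ⊔preds=⊤  new=⊤  old=+  +wl: 
  step 2. node 1  ⊔preds=⊤  new=+  old=⊥  +wl: 0
  step 3. node 2  ⊔preds=⊤  new=⊤  old=−  +wl: 1
  step 4. node 3  ⊔preds=⊤  new=⊤  old=+  +wl: 2
  step 5. node 0  ⊔preds=⊤  new=⊤  stable
  step 6. node 1  ⊔preds=⊤  new=+  stable
  step 7. node 2  ⊔preds=⊤  new=⊤  stable

Least fixpoint reached:
  node 0: ⊤
  node 1: +
  node 2: ⊤
  node 3: ⊤

7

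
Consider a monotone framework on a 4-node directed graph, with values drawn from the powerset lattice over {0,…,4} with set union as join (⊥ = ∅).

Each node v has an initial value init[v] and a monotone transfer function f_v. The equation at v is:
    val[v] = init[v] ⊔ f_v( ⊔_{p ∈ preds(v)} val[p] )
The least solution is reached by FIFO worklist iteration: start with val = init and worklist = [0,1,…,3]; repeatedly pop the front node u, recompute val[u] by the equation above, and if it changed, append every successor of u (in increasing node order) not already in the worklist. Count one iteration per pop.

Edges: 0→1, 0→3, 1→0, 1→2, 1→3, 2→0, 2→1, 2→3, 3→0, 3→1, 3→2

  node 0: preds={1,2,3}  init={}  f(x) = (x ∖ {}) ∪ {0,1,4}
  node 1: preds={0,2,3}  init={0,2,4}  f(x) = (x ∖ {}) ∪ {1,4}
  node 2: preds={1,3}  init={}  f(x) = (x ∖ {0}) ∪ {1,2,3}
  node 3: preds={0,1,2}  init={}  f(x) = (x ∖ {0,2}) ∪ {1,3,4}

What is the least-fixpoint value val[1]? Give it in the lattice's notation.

Worklist (9 pops):
  #1 pop 0: in={0,2,4} → {0,1,2,4} (was {}); enqueue []
  #2 pop 1: in={0,1,2,4} → {0,1,2,4} (was {0,2,4}); enqueue [0]
  #3 pop 2: in={0,1,2,4} → {1,2,3,4} (was {}); enqueue [1]
  #4 pop 3: in={0,1,2,3,4} → {1,3,4} (was {}); enqueue [2]
  #5 pop 0: in={0,1,2,3,4} → {0,1,2,3,4} (was {0,1,2,4}); enqueue [3]
  #6 pop 1: in={0,1,2,3,4} → {0,1,2,3,4} (was {0,1,2,4}); enqueue [0]
  #7 pop 2: in={0,1,2,3,4} → {1,2,3,4} (no change)
  #8 pop 3: in={0,1,2,3,4} → {1,3,4} (no change)
  #9 pop 0: in={0,1,2,3,4} → {0,1,2,3,4} (no change)

Fixpoint:
  val[0] = {0,1,2,3,4}
  val[1] = {0,1,2,3,4}
  val[2] = {1,2,3,4}
  val[3] = {1,3,4}

{0,1,2,3,4}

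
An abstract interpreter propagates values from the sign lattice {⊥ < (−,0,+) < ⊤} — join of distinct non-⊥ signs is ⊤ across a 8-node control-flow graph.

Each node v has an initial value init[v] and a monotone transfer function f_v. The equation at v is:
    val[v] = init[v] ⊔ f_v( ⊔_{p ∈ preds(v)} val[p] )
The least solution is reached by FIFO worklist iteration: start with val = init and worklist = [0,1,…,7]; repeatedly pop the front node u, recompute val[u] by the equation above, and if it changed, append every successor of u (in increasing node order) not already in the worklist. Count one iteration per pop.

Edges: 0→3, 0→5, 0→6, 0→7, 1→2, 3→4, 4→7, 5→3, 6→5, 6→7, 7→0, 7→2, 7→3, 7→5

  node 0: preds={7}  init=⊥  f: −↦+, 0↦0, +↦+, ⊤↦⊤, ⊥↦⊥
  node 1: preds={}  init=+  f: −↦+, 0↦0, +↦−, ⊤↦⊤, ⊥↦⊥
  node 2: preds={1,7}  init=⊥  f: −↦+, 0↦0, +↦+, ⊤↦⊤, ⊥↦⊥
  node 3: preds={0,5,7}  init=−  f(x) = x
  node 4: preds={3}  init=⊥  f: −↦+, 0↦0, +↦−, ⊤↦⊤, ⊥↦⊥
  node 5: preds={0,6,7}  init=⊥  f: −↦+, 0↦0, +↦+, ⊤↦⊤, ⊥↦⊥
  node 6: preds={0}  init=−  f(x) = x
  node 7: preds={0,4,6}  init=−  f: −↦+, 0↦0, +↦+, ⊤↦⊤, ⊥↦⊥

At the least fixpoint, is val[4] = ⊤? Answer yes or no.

Worklist (16 pops):
  #1 pop 0: in=− → + (was ⊥); enqueue []
  #2 pop 1: in=⊥ → + (no change)
  #3 pop 2: in=⊤ → ⊤ (was ⊥); enqueue []
  #4 pop 3: in=⊤ → ⊤ (was −); enqueue []
  #5 pop 4: in=⊤ → ⊤ (was ⊥); enqueue []
  #6 pop 5: in=⊤ → ⊤ (was ⊥); enqueue [3]
  #7 pop 6: in=+ → ⊤ (was −); enqueue [5]
  #8 pop 7: in=⊤ → ⊤ (was −); enqueue [0,2]
  #9 pop 3: in=⊤ → ⊤ (no change)
  #10 pop 5: in=⊤ → ⊤ (no change)
  #11 pop 0: in=⊤ → ⊤ (was +); enqueue [3,5,6,7]
  #12 pop 2: in=⊤ → ⊤ (no change)
  #13 pop 3: in=⊤ → ⊤ (no change)
  #14 pop 5: in=⊤ → ⊤ (no change)
  #15 pop 6: in=⊤ → ⊤ (no change)
  #16 pop 7: in=⊤ → ⊤ (no change)

Fixpoint:
  val[0] = ⊤
  val[1] = +
  val[2] = ⊤
  val[3] = ⊤
  val[4] = ⊤
  val[5] = ⊤
  val[6] = ⊤
  val[7] = ⊤

yes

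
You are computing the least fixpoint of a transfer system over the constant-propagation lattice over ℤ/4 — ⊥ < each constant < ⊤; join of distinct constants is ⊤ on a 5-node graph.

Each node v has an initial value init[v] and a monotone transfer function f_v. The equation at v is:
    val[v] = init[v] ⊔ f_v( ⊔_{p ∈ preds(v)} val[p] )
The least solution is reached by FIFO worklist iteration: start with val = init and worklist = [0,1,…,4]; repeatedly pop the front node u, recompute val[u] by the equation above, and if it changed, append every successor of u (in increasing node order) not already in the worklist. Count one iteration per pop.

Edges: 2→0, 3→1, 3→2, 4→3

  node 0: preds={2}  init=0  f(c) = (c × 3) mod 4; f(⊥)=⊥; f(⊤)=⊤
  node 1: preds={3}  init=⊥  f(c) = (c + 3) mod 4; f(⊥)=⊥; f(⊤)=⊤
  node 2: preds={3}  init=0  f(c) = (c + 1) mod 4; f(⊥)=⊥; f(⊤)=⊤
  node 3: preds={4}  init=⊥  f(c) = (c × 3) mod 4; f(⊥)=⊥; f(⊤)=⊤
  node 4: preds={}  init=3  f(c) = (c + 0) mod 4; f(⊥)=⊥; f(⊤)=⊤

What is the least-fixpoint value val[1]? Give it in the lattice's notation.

Worklist (8 pops):
  #1 pop 0: in=0 → 0 (no change)
  #2 pop 1: in=⊥ → ⊥ (no change)
  #3 pop 2: in=⊥ → 0 (no change)
  #4 pop 3: in=3 → 1 (was ⊥); enqueue [1,2]
  #5 pop 4: in=⊥ → 3 (no change)
  #6 pop 1: in=1 → 0 (was ⊥); enqueue []
  #7 pop 2: in=1 → ⊤ (was 0); enqueue [0]
  #8 pop 0: in=⊤ → ⊤ (was 0); enqueue []

Fixpoint:
  val[0] = ⊤
  val[1] = 0
  val[2] = ⊤
  val[3] = 1
  val[4] = 3

0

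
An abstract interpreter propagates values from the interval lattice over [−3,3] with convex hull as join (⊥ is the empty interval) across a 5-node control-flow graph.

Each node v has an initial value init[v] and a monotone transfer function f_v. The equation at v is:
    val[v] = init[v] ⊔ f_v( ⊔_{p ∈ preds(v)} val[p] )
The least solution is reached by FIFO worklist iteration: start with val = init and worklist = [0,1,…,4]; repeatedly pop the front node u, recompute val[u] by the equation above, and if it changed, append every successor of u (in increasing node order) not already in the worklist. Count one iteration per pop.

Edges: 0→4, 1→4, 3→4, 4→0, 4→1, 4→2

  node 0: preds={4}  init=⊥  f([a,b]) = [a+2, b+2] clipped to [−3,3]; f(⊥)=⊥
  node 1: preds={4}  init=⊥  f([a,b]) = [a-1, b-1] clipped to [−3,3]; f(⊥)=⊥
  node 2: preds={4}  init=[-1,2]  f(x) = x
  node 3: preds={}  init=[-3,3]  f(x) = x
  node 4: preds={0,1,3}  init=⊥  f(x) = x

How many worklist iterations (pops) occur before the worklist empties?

9

Worklist (9 pops):
  #1 pop 0: in=⊥ → ⊥ (no change)
  #2 pop 1: in=⊥ → ⊥ (no change)
  #3 pop 2: in=⊥ → [-1,2] (no change)
  #4 pop 3: in=⊥ → [-3,3] (no change)
  #5 pop 4: in=[-3,3] → [-3,3] (was ⊥); enqueue [0,1,2]
  #6 pop 0: in=[-3,3] → [-1,3] (was ⊥); enqueue [4]
  #7 pop 1: in=[-3,3] → [-3,2] (was ⊥); enqueue []
  #8 pop 2: in=[-3,3] → [-3,3] (was [-1,2]); enqueue []
  #9 pop 4: in=[-3,3] → [-3,3] (no change)

Fixpoint:
  val[0] = [-1,3]
  val[1] = [-3,2]
  val[2] = [-3,3]
  val[3] = [-3,3]
  val[4] = [-3,3]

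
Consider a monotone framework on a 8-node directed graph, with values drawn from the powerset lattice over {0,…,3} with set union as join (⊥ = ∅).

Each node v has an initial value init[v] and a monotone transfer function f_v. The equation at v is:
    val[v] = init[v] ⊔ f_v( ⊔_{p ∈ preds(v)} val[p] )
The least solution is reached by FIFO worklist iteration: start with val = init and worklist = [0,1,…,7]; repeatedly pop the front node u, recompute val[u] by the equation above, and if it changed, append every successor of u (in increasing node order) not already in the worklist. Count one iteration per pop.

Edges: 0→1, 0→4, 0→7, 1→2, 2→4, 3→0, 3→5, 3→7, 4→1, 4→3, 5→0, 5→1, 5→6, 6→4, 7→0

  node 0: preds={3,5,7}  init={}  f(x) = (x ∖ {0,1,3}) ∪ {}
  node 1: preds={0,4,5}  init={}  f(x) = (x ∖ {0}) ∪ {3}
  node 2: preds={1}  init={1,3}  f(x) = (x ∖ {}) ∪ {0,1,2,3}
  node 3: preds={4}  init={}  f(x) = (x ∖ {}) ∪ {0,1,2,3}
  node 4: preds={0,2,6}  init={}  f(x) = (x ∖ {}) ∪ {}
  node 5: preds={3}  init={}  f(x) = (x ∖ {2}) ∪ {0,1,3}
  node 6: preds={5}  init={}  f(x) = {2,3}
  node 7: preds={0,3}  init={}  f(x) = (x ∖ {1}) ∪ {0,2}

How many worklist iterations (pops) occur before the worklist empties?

Worklist (14 pops):
  #1 pop 0: in={} → {} (no change)
  #2 pop 1: in={} → {3} (was {}); enqueue []
  #3 pop 2: in={3} → {0,1,2,3} (was {1,3}); enqueue []
  #4 pop 3: in={} → {0,1,2,3} (was {}); enqueue [0]
  #5 pop 4: in={0,1,2,3} → {0,1,2,3} (was {}); enqueue [1,3]
  #6 pop 5: in={0,1,2,3} → {0,1,3} (was {}); enqueue []
  #7 pop 6: in={0,1,3} → {2,3} (was {}); enqueue [4]
  #8 pop 7: in={0,1,2,3} → {0,2,3} (was {}); enqueue []
  #9 pop 0: in={0,1,2,3} → {2} (was {}); enqueue [7]
  #10 pop 1: in={0,1,2,3} → {1,2,3} (was {3}); enqueue [2]
  #11 pop 3: in={0,1,2,3} → {0,1,2,3} (no change)
  #12 pop 4: in={0,1,2,3} → {0,1,2,3} (no change)
  #13 pop 7: in={0,1,2,3} → {0,2,3} (no change)
  #14 pop 2: in={1,2,3} → {0,1,2,3} (no change)

Fixpoint:
  val[0] = {2}
  val[1] = {1,2,3}
  val[2] = {0,1,2,3}
  val[3] = {0,1,2,3}
  val[4] = {0,1,2,3}
  val[5] = {0,1,3}
  val[6] = {2,3}
  val[7] = {0,2,3}

14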